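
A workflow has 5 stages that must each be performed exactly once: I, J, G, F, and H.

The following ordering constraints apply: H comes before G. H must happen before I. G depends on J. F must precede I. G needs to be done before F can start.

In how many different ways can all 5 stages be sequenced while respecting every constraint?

The stages with no prerequisites are J, H; any of them can be placed first.
Counting all ways to extend the partial order to a total order gives 2.

2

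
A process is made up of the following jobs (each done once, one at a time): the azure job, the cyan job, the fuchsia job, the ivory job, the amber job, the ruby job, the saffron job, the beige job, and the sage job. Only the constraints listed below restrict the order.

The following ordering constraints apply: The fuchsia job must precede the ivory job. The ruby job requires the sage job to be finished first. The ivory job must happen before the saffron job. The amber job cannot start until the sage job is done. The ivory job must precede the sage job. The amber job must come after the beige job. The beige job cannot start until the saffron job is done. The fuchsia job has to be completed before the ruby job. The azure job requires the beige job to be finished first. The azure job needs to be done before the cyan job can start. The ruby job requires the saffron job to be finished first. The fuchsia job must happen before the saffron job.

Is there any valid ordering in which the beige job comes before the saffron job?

Following the saffron job → the beige job, the saffron job must precede the beige job in every valid ordering.
Hence the beige job can never be scheduled before the saffron job.

No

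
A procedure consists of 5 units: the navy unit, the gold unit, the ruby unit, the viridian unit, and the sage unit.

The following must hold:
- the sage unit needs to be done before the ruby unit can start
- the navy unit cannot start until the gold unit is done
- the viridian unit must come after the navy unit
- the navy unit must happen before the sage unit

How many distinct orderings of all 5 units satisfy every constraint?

The gold unit is the only unit with nothing required before it, so every ordering starts there.
Systematically extending each partial ordering one unit at a time and counting, there are 3 complete orderings.

3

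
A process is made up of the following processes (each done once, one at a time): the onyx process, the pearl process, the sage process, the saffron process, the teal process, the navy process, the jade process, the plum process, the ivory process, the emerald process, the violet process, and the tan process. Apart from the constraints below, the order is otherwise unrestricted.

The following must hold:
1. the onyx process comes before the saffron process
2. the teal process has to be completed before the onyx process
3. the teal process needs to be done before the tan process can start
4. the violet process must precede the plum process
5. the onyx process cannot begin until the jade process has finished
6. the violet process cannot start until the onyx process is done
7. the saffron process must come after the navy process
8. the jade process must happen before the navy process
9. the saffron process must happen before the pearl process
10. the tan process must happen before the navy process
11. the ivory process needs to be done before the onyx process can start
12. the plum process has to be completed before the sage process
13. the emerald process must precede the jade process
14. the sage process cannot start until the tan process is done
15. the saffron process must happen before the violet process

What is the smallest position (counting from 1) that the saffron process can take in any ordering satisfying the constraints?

8

Working backwards through the constraints from the saffron process, its full set of required predecessors is the onyx process, the teal process, the navy process, the jade process, the ivory process, the emerald process, the tan process — 7 of them.
With 7 mandatory predecessors, the earliest the saffron process can sit is position 7+1 = 8, and placing just those 7 first achieves it.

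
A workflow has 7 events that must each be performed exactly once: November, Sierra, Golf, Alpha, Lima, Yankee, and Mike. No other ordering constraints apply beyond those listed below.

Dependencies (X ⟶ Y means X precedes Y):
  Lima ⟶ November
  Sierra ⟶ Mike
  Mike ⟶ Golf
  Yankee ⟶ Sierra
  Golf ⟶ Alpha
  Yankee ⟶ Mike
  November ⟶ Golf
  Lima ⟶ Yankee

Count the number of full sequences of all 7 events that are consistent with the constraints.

4

Only Lima has no prerequisites, so it must go first.
Systematically extending each partial ordering one event at a time and counting, there are 4 complete orderings.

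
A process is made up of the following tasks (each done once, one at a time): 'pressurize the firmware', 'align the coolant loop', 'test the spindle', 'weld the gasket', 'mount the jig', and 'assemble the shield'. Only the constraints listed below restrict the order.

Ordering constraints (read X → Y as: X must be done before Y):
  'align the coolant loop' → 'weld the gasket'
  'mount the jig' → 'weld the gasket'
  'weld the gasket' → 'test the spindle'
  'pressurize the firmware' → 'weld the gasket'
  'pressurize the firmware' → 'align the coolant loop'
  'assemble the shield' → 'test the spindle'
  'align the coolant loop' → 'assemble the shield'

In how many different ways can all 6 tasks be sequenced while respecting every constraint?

7

2 tasks have no prerequisites ('pressurize the firmware', 'mount the jig'), so any of them could come first.
Counting all ways to extend the partial order to a total order gives 7.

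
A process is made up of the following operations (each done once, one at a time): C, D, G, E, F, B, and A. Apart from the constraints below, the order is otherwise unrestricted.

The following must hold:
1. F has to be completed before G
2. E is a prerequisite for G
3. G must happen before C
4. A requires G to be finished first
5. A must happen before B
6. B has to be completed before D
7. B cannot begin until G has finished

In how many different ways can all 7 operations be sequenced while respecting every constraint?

8

The operations with no prerequisites are E, F; any of them can be placed first.
Systematically extending each partial ordering one operation at a time and counting, there are 8 complete orderings.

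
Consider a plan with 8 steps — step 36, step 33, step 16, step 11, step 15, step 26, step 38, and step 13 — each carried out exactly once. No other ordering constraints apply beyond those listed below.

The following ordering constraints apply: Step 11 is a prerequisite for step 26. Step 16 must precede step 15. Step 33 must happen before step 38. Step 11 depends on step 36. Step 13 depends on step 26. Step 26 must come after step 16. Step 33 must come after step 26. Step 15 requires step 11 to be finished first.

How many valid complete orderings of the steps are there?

45

The steps with no prerequisites are step 36, step 16; any of them can be placed first.
Systematically extending each partial ordering one step at a time and counting, there are 45 complete orderings.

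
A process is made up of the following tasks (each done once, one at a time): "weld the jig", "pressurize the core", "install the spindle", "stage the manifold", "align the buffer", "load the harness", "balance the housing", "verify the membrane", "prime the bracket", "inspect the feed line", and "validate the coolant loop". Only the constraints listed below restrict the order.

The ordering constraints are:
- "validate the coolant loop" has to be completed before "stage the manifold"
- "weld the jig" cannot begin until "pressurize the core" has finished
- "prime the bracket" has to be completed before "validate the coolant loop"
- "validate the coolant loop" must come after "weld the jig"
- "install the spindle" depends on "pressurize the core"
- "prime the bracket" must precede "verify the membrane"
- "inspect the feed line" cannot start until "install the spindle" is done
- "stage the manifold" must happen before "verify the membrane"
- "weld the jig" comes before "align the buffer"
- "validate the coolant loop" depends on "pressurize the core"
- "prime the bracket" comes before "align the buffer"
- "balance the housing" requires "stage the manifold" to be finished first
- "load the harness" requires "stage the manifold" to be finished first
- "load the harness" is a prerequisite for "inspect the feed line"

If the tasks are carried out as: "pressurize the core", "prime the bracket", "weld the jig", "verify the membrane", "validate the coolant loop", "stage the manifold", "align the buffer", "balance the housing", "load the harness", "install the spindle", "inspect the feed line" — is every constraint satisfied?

No

In the proposed order, "verify the membrane" appears before "stage the manifold".
Since "stage the manifold" is required before "verify the membrane", the ordering is invalid.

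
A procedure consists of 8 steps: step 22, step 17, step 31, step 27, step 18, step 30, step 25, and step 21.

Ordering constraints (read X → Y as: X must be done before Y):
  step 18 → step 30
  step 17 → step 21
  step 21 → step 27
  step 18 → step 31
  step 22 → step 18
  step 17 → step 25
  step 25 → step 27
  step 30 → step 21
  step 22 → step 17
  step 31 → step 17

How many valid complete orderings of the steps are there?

Only step 22 has no prerequisites, so it must go first.
Counting all ways to extend the partial order to a total order gives 7.

7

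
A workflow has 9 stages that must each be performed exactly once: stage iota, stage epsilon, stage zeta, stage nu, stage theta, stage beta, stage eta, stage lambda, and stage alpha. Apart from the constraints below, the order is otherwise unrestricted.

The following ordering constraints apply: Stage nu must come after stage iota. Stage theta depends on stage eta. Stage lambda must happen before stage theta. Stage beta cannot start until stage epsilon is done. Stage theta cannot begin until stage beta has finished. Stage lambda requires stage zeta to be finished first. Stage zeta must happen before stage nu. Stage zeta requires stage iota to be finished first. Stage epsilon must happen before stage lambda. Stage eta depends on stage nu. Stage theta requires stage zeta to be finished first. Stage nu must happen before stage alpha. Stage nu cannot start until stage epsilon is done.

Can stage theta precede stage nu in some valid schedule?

The constraints give a chain stage nu → stage eta → stage theta, which forces stage nu before stage theta.
So no valid ordering can have stage theta before stage nu.

No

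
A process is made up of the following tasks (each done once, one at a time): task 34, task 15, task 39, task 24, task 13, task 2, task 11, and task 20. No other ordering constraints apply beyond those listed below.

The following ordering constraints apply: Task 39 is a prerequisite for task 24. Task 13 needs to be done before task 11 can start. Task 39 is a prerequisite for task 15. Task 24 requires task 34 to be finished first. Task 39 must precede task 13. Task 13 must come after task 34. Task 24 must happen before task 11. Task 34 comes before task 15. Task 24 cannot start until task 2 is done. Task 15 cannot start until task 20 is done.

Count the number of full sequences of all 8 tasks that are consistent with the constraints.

326

4 tasks have no prerequisites (task 34, task 39, task 2, task 20), so any of them could come first.
Enumerating by repeatedly choosing an available task (one whose prerequisites are all placed) gives 326 distinct complete orderings.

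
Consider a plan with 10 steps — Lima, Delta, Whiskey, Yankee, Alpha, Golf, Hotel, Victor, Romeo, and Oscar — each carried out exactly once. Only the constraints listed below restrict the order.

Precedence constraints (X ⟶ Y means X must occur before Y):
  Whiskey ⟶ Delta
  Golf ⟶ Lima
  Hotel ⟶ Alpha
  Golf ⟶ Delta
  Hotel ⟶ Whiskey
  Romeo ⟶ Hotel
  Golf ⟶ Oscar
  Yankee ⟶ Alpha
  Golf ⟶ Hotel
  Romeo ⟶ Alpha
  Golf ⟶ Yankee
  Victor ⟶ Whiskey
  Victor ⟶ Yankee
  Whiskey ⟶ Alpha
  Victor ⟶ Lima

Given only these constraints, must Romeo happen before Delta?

Tracing the constraints gives a chain: Romeo → Hotel → Whiskey → Delta.
So Romeo must precede Delta in any valid ordering.

Yes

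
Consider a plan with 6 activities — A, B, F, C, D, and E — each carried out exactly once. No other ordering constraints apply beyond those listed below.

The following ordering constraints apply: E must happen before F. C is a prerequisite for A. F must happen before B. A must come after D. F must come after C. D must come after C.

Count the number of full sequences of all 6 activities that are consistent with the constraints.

The activities with no prerequisites are C, E; any of them can be placed first.
Systematically extending each partial ordering one activity at a time and counting, there are 16 complete orderings.

16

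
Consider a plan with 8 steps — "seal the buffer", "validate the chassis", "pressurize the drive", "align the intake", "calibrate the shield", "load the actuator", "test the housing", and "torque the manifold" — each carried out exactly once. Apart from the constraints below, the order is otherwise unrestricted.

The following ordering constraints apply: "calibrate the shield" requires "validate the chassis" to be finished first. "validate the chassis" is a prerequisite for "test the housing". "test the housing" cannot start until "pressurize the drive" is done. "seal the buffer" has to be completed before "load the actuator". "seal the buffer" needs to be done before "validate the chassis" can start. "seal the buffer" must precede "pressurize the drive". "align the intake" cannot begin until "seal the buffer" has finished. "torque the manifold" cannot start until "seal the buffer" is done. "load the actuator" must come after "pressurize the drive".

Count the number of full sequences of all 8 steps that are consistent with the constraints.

672

Only "seal the buffer" has no prerequisites, so it must go first.
Enumerating by repeatedly choosing an available step (one whose prerequisites are all placed) gives 672 distinct complete orderings.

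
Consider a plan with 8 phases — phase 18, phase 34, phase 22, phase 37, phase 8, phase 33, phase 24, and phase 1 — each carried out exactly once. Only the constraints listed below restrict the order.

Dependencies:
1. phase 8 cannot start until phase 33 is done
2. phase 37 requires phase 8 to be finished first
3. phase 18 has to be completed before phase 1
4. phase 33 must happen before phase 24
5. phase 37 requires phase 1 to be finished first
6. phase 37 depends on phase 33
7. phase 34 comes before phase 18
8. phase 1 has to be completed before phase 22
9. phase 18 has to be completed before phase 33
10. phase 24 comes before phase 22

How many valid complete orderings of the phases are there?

22

Phase 34 is the only phase with nothing required before it, so every ordering starts there.
Systematically extending each partial ordering one phase at a time and counting, there are 22 complete orderings.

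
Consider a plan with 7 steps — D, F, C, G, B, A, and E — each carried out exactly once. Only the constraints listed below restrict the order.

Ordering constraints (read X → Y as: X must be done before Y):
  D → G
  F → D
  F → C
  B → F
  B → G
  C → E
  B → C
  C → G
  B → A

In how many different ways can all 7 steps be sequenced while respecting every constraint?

Only B has no prerequisites, so it must go first.
Counting all ways to extend the partial order to a total order gives 30.

30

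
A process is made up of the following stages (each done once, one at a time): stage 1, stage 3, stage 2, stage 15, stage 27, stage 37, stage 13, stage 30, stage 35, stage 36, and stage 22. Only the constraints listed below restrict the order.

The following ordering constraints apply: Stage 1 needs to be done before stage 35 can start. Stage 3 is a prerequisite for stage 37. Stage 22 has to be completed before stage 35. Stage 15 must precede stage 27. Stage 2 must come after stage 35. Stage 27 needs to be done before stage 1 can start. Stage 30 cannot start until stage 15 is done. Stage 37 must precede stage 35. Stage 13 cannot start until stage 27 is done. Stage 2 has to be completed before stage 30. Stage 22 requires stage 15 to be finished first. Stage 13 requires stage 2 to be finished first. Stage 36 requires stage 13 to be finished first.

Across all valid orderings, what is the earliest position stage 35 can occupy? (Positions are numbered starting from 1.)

7

Working backwards through the constraints from stage 35, its full set of required predecessors is stage 1, stage 3, stage 15, stage 27, stage 37, stage 22 — 6 of them.
So at minimum 6 stages come before stage 35, putting stage 35 no earlier than position 7. That position is achievable by scheduling exactly those predecessors first.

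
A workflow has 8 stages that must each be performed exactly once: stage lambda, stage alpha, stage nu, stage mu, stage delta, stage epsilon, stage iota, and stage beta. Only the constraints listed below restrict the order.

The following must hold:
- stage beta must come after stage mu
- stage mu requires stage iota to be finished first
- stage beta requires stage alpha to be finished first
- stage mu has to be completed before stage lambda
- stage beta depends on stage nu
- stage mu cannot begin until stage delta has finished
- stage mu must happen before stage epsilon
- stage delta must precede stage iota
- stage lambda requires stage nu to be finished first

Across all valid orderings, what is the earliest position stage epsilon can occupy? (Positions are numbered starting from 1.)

Every stage that must precede stage epsilon has to come before it. Tracing all chains that end at stage epsilon, those stages are: stage mu, stage delta, stage iota — 3 in total.
With 3 mandatory predecessors, the earliest stage epsilon can sit is position 3+1 = 4, and placing just those 3 first achieves it.

4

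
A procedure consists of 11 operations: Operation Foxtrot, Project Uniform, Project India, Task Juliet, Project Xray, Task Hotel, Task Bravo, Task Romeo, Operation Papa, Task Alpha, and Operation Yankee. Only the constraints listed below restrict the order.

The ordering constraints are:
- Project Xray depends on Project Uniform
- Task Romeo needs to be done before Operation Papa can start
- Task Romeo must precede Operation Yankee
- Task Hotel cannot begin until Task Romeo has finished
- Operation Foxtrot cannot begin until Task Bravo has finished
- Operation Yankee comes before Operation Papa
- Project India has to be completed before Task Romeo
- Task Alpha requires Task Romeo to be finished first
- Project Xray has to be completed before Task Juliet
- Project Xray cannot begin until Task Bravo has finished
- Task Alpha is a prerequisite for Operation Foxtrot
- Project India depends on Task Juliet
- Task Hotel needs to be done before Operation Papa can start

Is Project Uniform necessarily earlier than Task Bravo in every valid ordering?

Project Uniform and Task Bravo are not related by any chain of constraints.
So Project Uniform can come before Task Bravo or after — it is not forced.

No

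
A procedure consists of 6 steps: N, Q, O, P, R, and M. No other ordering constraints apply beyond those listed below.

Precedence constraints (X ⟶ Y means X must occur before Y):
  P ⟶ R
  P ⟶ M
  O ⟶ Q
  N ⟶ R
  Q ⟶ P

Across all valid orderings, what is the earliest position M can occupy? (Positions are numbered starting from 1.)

Every step that must precede M has to come before it. Tracing all chains that end at M, those steps are: Q, O, P — 3 in total.
So at minimum 3 steps come before M, putting M no earlier than position 4. That position is achievable by scheduling exactly those predecessors first.

4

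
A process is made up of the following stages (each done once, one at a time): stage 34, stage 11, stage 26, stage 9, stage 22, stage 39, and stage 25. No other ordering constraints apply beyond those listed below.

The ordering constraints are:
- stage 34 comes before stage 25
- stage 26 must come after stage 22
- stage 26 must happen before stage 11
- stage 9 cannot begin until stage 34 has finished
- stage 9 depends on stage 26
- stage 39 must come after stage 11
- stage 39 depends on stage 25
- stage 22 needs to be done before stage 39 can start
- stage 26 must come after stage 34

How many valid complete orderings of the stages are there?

25

The stages with no prerequisites are stage 34, stage 22; any of them can be placed first.
Enumerating by repeatedly choosing an available stage (one whose prerequisites are all placed) gives 25 distinct complete orderings.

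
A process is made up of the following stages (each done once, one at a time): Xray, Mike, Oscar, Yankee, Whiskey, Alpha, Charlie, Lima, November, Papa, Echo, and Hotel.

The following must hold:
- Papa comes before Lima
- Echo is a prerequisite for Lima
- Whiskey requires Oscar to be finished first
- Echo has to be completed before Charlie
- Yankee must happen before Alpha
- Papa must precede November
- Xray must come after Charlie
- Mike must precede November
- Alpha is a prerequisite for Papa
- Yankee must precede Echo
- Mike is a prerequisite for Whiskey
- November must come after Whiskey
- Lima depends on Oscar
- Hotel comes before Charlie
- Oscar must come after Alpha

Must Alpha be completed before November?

Tracing the constraints gives a chain: Alpha → Papa → November.
So Alpha must precede November in any valid ordering.

Yes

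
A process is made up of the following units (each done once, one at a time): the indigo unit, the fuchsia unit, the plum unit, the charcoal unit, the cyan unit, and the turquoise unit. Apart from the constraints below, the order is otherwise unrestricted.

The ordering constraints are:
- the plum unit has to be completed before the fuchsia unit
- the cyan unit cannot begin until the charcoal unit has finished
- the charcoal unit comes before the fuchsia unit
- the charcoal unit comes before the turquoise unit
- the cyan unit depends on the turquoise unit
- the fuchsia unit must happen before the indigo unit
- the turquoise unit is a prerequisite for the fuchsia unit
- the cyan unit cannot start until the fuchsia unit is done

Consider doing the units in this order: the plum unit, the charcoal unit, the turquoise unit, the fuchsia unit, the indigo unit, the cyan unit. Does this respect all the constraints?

Yes

Checking each listed constraint against this order: for instance, the charcoal unit is in position 2 and the cyan unit in position 6, so that constraint holds — and the remaining constraints check out the same way.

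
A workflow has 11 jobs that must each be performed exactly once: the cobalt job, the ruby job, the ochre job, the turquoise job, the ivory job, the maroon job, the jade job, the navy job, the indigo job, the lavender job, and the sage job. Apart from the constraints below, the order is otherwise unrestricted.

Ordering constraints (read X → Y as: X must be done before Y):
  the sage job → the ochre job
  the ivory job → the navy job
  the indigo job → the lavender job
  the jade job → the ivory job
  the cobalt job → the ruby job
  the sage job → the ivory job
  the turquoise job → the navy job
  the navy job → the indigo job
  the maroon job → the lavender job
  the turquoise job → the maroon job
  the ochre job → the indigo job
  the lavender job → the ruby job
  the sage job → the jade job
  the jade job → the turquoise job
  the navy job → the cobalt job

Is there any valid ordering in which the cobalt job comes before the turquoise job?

No

The constraints give a chain the turquoise job → the navy job → the cobalt job, which forces the turquoise job before the cobalt job.
So no valid ordering can have the cobalt job before the turquoise job.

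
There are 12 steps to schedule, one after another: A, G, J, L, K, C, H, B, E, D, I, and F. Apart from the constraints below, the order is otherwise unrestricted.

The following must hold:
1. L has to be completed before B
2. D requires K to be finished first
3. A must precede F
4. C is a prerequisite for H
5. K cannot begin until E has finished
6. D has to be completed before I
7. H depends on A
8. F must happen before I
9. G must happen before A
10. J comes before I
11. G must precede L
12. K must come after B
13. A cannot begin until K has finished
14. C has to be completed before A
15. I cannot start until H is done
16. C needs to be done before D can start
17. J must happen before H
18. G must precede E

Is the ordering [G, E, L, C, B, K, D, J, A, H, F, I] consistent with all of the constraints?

Yes

Checking each listed constraint against this order: for instance, G is in position 1 and A in position 9, so that constraint holds — and the remaining constraints check out the same way.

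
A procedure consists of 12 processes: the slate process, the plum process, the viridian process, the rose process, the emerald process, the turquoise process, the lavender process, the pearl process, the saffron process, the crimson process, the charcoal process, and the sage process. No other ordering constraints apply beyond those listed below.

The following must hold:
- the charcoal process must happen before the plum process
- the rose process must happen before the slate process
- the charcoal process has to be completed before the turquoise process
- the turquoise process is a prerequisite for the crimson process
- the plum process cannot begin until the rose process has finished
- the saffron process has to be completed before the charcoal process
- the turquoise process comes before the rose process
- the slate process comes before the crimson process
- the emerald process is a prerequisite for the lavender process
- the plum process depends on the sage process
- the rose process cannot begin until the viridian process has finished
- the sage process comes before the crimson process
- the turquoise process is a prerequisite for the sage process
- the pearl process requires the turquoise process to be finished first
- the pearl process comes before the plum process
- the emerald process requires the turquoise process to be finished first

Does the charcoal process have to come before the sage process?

Following the dependencies: the charcoal process → the turquoise process → the sage process.
So the charcoal process must precede the sage process in any valid ordering.

Yes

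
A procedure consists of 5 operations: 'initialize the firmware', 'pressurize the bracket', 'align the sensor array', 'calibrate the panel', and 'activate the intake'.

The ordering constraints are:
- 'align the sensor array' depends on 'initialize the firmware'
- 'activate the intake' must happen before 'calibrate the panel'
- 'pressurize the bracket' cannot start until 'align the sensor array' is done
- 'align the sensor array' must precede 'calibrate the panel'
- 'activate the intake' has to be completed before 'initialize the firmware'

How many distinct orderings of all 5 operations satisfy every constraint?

'activate the intake' is the only operation with nothing required before it, so every ordering starts there.
Counting all ways to extend the partial order to a total order gives 2.

2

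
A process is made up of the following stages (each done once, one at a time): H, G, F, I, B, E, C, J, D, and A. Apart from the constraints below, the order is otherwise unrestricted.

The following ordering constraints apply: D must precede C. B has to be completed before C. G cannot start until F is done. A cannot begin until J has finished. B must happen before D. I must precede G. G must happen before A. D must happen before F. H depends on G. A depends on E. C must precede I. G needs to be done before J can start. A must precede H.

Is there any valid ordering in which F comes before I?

Yes

No chain of constraints runs from I to F, so I is not required to come first.
So a valid ordering placing F earlier than I exists.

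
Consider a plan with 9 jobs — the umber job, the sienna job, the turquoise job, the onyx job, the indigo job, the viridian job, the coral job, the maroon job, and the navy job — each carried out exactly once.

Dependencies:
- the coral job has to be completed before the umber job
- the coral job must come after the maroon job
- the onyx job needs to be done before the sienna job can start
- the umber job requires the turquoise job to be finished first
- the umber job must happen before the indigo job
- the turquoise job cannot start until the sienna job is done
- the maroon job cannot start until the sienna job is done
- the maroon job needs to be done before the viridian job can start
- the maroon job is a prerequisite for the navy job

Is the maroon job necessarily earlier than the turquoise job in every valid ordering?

Nothing in the constraints links the maroon job and the turquoise job; they are unordered relative to each other.
A valid ordering placing the turquoise job before the maroon job exists, so the answer is no.

No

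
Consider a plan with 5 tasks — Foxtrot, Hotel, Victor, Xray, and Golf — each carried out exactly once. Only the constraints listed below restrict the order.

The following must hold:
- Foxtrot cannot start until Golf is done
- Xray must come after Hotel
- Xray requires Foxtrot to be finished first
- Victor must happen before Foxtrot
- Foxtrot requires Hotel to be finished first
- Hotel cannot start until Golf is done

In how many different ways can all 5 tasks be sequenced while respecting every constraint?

The tasks with no prerequisites are Victor, Golf; any of them can be placed first.
Counting all ways to extend the partial order to a total order gives 3.

3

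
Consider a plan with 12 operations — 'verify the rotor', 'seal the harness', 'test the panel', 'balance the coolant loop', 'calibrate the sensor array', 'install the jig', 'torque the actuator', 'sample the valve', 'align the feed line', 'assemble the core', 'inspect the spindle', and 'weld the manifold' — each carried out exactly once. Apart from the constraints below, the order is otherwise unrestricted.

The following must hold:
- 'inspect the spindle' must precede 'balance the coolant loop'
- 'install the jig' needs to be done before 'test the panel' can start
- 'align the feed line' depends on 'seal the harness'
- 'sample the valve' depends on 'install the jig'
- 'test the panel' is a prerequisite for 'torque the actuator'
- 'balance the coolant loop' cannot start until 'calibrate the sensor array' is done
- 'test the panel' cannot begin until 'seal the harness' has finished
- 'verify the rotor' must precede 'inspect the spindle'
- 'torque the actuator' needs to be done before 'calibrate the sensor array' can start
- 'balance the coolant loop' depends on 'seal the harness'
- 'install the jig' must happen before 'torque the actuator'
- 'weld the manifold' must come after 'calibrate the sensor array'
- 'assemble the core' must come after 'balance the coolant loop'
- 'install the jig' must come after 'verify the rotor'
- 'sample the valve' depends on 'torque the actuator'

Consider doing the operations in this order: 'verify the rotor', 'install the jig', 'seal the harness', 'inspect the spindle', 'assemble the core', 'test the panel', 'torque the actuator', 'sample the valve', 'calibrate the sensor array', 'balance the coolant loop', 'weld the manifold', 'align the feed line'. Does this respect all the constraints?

Here 'balance the coolant loop' comes after 'assemble the core'.
That contradicts the constraint that 'balance the coolant loop' must precede 'assemble the core'.

No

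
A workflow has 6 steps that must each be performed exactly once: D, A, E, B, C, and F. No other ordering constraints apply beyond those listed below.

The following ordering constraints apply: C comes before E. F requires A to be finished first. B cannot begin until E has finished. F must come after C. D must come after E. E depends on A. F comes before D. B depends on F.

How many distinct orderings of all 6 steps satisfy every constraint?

The steps with no prerequisites are A, C; any of them can be placed first.
Counting all ways to extend the partial order to a total order gives 8.

8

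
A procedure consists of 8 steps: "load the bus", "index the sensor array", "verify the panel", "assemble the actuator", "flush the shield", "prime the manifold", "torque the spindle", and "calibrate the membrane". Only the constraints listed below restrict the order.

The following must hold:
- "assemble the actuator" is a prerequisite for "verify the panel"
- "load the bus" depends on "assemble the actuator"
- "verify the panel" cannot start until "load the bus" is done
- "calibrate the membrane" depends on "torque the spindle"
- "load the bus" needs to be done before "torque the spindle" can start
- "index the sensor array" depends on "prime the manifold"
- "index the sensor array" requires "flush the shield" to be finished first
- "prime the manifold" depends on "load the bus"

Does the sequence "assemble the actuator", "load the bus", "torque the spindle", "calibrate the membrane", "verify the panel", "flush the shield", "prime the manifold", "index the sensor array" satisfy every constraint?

Yes

Every stated constraint is respected: "load the bus" sits at position 2, ahead of "prime the manifold" at position 7, and each of the other listed pairs likewise has the predecessor earlier in the sequence.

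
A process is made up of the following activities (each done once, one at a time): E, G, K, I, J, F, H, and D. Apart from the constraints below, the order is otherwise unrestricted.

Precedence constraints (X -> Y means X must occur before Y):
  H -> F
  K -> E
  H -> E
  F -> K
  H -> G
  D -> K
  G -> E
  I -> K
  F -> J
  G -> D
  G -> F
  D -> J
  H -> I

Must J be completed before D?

The constraints actually force D before J (via D → J), not the other way around.
So J does not have to come before D — it cannot.

No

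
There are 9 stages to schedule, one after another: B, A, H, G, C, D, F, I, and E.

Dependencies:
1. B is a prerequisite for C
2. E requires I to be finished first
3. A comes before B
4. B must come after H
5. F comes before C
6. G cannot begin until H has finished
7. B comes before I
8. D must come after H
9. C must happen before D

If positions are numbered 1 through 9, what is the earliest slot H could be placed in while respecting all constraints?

1

No constraint forces any other stage before H, so it can be placed first.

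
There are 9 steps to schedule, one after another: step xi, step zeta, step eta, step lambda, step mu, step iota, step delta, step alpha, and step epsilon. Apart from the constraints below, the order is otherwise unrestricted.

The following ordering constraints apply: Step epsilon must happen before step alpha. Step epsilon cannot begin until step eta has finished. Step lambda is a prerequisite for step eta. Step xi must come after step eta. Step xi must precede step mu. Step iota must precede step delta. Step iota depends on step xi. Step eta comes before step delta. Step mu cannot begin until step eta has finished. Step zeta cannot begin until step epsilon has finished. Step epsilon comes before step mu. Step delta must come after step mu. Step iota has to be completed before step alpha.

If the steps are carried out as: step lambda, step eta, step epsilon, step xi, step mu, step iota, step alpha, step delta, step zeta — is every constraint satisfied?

Checking each listed constraint against this order: for instance, step eta is in position 2 and step delta in position 8, so that constraint holds — and the remaining constraints check out the same way.

Yes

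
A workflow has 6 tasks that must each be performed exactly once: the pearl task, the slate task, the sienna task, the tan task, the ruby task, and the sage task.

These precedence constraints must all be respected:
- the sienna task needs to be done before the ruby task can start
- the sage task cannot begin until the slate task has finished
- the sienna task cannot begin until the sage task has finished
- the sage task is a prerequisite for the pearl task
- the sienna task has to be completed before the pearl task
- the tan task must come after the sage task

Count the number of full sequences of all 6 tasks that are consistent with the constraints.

Only the slate task has no prerequisites, so it must go first.
Systematically extending each partial ordering one task at a time and counting, there are 8 complete orderings.

8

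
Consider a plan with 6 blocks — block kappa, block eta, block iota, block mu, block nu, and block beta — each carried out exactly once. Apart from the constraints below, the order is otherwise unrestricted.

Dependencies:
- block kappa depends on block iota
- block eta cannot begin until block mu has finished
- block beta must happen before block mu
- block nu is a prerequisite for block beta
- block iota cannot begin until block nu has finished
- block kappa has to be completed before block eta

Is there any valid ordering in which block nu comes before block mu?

Yes

Every valid ordering already has block nu before block mu (the constraints require it), so in particular at least one does.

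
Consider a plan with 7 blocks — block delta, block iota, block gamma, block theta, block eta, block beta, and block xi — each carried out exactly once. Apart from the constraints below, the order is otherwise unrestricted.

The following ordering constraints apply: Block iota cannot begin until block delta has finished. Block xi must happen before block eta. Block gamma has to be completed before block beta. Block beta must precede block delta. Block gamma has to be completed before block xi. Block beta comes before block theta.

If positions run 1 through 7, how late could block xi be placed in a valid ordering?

6

The only block forced after block xi (directly or by a chain) is block eta.
With 1 mandatory successor out of 7 blocks total, the latest slot for block xi is 7−1 = 6, and it's reachable by doing all non-successors before block xi.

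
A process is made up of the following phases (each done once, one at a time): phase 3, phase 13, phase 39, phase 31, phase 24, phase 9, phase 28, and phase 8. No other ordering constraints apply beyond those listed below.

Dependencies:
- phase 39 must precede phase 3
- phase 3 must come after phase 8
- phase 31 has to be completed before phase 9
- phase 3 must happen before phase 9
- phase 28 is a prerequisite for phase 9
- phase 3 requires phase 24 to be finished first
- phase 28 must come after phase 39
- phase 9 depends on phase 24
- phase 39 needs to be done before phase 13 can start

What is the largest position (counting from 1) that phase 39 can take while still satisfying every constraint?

Following every chain forward from phase 39, the phases that must come later are phase 3, phase 13, phase 9, phase 28 — 4 of them.
So at least 4 phases follow phase 39, putting phase 39 no later than position 4. That position is achievable by scheduling everything else first.

4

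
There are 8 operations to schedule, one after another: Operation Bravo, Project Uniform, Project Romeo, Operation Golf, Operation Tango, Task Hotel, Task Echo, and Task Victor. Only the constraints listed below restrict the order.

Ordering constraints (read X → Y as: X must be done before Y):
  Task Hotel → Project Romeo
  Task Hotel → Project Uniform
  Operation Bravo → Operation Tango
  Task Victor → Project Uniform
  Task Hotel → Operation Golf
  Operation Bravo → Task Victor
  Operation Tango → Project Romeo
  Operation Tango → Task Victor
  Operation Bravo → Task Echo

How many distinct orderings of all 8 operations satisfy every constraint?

336

2 operations have no prerequisites (Operation Bravo, Task Hotel), so any of them could come first.
Enumerating by repeatedly choosing an available operation (one whose prerequisites are all placed) gives 336 distinct complete orderings.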